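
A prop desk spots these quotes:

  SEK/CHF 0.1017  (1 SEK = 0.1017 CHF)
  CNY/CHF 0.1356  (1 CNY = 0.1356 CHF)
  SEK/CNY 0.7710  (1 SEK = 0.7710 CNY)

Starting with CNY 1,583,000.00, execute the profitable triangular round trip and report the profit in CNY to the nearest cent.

Profit: CNY 44,324.00

Profitable loop is CNY → CHF → SEK → CNY:
CNY 1,583,000.00 × 0.1356 = CHF 214,654.80
CHF 214,654.80 ÷ 0.1017 = SEK 2,110,666.67
SEK 2,110,666.67 × 0.7710 = CNY 1,627,324.00
Profit = CNY 1,627,324.00 − CNY 1,583,000.00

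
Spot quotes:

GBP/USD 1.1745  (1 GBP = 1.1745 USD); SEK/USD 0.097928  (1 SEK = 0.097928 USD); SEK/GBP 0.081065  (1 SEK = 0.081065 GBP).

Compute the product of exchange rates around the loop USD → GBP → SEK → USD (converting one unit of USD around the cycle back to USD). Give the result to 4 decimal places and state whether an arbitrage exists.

1.0285 (arbitrage exists)

Around USD → GBP → SEK → USD: 1 ÷ 1.1745 ÷ 0.081065 × 0.097928 = 1.028538
Product > 1; profitable direction is USD → GBP → SEK → USD.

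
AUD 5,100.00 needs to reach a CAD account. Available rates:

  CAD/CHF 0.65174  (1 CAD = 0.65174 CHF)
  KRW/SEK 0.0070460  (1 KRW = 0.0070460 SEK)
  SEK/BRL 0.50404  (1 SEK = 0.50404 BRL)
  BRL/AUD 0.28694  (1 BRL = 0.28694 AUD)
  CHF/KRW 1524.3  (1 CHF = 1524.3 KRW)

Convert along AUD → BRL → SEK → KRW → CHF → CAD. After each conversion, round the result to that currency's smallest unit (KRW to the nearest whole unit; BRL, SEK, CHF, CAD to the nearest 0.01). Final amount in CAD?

CAD 5,037.64

AUD 5,100.00 ÷ 0.28694 = BRL 17,773.75
BRL 17,773.75 ÷ 0.50404 = SEK 35,262.58
SEK 35,262.58 ÷ 0.0070460 = KRW 5,004,624
KRW 5,004,624 ÷ 1524.3 = CHF 3,283.23
CHF 3,283.23 ÷ 0.65174 = CAD 5,037.64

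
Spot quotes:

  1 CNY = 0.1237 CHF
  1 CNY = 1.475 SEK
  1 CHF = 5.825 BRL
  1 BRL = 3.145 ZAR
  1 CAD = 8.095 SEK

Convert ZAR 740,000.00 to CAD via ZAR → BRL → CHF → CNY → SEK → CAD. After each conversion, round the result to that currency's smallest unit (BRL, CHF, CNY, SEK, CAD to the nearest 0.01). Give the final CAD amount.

CAD 59,500.50

ZAR 740,000.00 ÷ 3.145 = BRL 235,294.12
BRL 235,294.12 ÷ 5.825 = CHF 40,393.84
CHF 40,393.84 ÷ 0.1237 = CNY 326,546.81
CNY 326,546.81 × 1.475 = SEK 481,656.54
SEK 481,656.54 ÷ 8.095 = CAD 59,500.50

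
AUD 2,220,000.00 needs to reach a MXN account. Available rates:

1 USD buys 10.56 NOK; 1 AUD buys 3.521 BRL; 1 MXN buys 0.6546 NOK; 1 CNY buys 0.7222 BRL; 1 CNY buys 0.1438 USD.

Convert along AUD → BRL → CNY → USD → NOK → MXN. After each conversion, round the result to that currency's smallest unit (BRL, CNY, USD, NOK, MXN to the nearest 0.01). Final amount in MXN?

MXN 25,107,780.25

AUD 2,220,000.00 × 3.521 = BRL 7,816,620.00
BRL 7,816,620.00 ÷ 0.7222 = CNY 10,823,345.33
CNY 10,823,345.33 × 0.1438 = USD 1,556,397.06
USD 1,556,397.06 × 10.56 = NOK 16,435,552.95
NOK 16,435,552.95 ÷ 0.6546 = MXN 25,107,780.25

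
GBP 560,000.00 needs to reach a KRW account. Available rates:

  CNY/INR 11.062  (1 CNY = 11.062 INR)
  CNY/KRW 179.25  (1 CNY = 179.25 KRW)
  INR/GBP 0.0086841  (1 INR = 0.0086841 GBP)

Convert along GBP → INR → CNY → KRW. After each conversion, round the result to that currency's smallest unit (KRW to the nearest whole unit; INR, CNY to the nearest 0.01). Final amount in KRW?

KRW 1,044,933,666

GBP 560,000.00 ÷ 0.0086841 = INR 64,485,669.21
INR 64,485,669.21 ÷ 11.062 = CNY 5,829,476.52
CNY 5,829,476.52 × 179.25 = KRW 1,044,933,666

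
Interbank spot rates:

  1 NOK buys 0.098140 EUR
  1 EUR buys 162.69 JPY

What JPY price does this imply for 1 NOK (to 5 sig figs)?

1 NOK × 0.098140 = 0.09814 EUR
0.09814 EUR × 162.69 = 15.9664 JPY

NOK/JPY = 15.966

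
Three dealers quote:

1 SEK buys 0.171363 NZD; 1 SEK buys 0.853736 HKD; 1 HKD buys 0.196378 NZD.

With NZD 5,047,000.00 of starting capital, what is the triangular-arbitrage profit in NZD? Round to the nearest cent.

Profitable loop is NZD → HKD → SEK → NZD:
NZD 5,047,000.00 ÷ 0.196378 = HKD 25,700,434.88
HKD 25,700,434.88 ÷ 0.853736 = SEK 30,103,492.03
SEK 30,103,492.03 × 0.171363 = NZD 5,158,624.71
Profit = NZD 5,158,624.71 − NZD 5,047,000.00

Profit: NZD 111,624.71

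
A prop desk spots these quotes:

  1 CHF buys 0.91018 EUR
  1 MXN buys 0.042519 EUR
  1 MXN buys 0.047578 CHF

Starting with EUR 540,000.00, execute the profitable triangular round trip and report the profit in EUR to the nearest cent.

Profitable loop is EUR → MXN → CHF → EUR:
EUR 540,000.00 ÷ 0.042519 = MXN 12,700,204.61
MXN 12,700,204.61 × 0.047578 = CHF 604,250.34
CHF 604,250.34 × 0.91018 = EUR 549,976.57
Profit = EUR 549,976.57 − EUR 540,000.00

Profit: EUR 9,976.57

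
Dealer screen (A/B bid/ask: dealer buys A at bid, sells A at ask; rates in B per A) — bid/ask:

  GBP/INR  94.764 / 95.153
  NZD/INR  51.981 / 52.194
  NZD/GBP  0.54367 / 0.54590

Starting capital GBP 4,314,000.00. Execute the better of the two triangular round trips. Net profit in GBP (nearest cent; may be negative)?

Net profit: GBP 3,071.00

Best loop GBP → NZD → INR → GBP:
GBP 4,314,000.00 ÷ 0.54590 (buy NZD at ask) = NZD 7,902,546.25
NZD 7,902,546.25 × 51.981 (sell NZD at bid) = INR 410,782,256.82
INR 410,782,256.82 ÷ 95.153 (buy GBP at ask) = GBP 4,317,071.00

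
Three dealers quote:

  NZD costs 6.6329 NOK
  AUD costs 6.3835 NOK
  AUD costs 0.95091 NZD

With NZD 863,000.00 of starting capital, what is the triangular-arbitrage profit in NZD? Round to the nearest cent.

Profitable loop is NZD → AUD → NOK → NZD:
NZD 863,000.00 ÷ 0.95091 = AUD 907,551.71
AUD 907,551.71 × 6.3835 = NOK 5,793,356.36
NOK 5,793,356.36 ÷ 6.6329 = NZD 873,427.36
Profit = NZD 873,427.36 − NZD 863,000.00

Profit: NZD 10,427.36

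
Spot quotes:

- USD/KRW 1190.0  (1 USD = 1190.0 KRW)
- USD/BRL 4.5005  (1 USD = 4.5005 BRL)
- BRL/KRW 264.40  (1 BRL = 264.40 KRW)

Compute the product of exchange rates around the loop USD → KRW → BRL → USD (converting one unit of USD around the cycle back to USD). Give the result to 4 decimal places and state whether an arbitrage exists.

1.0001 (no arbitrage)

Around USD → KRW → BRL → USD: 1 × 1190.0 ÷ 264.40 ÷ 4.5005 = 1.000057
Product ≈ 1 (deviation 0.006%, within rounding noise).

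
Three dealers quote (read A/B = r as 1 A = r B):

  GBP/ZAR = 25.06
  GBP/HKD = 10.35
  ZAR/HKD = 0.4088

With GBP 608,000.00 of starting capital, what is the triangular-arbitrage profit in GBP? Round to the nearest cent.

Profitable loop is GBP → HKD → ZAR → GBP:
GBP 608,000.00 × 10.35 = HKD 6,292,800.00
HKD 6,292,800.00 ÷ 0.4088 = ZAR 15,393,346.38
ZAR 15,393,346.38 ÷ 25.06 = GBP 614,259.63
Profit = GBP 614,259.63 − GBP 608,000.00

Profit: GBP 6,259.63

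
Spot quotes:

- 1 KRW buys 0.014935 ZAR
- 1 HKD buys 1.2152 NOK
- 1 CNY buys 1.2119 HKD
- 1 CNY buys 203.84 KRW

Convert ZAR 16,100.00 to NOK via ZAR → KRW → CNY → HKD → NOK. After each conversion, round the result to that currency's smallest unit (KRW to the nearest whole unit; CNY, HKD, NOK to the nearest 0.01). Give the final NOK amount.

NOK 7,788.36

ZAR 16,100.00 ÷ 0.014935 = KRW 1,078,005
KRW 1,078,005 ÷ 203.84 = CNY 5,288.49
CNY 5,288.49 × 1.2119 = HKD 6,409.12
HKD 6,409.12 × 1.2152 = NOK 7,788.36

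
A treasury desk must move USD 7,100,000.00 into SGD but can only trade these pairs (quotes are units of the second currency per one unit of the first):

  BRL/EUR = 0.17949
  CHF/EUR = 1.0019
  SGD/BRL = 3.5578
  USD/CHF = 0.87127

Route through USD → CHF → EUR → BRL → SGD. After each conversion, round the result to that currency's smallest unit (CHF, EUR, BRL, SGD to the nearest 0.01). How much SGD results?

SGD 9,705,405.77

USD 7,100,000.00 × 0.87127 = CHF 6,186,017.00
CHF 6,186,017.00 × 1.0019 = EUR 6,197,770.43
EUR 6,197,770.43 ÷ 0.17949 = BRL 34,529,892.64
BRL 34,529,892.64 ÷ 3.5578 = SGD 9,705,405.77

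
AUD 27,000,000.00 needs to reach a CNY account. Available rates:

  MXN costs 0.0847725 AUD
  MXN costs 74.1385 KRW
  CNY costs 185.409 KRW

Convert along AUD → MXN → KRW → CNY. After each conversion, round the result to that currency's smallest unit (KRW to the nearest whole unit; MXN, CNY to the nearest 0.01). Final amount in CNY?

CNY 127,356,688.05

AUD 27,000,000.00 ÷ 0.0847725 = MXN 318,499,513.40
MXN 318,499,513.40 × 74.1385 = KRW 23,613,076,174
KRW 23,613,076,174 ÷ 185.409 = CNY 127,356,688.05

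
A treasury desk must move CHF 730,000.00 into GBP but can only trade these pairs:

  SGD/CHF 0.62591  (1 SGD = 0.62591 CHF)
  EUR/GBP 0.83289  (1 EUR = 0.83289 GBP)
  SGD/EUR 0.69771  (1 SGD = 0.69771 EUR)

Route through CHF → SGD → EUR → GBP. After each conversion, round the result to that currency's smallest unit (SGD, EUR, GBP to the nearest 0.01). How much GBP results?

GBP 677,756.30

CHF 730,000.00 ÷ 0.62591 = SGD 1,166,301.86
SGD 1,166,301.86 × 0.69771 = EUR 813,740.47
EUR 813,740.47 × 0.83289 = GBP 677,756.30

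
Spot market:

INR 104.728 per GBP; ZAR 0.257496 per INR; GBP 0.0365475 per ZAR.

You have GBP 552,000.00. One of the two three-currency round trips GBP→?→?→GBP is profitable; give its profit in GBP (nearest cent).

Profit: GBP 8,077.47

Profitable loop is GBP → ZAR → INR → GBP:
GBP 552,000.00 ÷ 0.0365475 = ZAR 15,103,632.26
ZAR 15,103,632.26 ÷ 0.257496 = INR 58,655,793.72
INR 58,655,793.72 ÷ 104.728 = GBP 560,077.47
Profit = GBP 560,077.47 − GBP 552,000.00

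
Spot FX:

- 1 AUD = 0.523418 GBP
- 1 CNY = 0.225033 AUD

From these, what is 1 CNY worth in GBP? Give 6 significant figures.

CNY/GBP = 0.117786

1 CNY × 0.225033 = 0.225033 AUD
0.225033 AUD × 0.523418 = 0.117786 GBP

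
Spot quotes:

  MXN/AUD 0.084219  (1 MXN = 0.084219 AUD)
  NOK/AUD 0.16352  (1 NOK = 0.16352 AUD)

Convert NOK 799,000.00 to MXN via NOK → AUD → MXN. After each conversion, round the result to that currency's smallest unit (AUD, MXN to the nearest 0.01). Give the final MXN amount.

NOK 799,000.00 × 0.16352 = AUD 130,652.48
AUD 130,652.48 ÷ 0.084219 = MXN 1,551,342.10

MXN 1,551,342.10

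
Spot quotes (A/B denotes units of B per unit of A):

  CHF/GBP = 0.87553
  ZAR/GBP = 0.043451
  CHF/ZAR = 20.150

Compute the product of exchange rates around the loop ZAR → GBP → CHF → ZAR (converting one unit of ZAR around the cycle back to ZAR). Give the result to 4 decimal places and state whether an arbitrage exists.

1.0000 (no arbitrage)

Around ZAR → GBP → CHF → ZAR: 1 × 0.043451 ÷ 0.87553 × 20.150 = 1.000009
Product ≈ 1 (deviation 0.001%, within rounding noise).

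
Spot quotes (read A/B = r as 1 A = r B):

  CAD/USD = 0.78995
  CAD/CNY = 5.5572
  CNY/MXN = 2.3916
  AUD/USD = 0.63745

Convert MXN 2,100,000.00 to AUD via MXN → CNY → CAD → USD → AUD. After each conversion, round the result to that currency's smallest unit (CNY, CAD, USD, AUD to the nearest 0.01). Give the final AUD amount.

MXN 2,100,000.00 ÷ 2.3916 = CNY 878,073.26
CNY 878,073.26 ÷ 5.5572 = CAD 158,006.42
CAD 158,006.42 × 0.78995 = USD 124,817.17
USD 124,817.17 ÷ 0.63745 = AUD 195,807.00

AUD 195,807.00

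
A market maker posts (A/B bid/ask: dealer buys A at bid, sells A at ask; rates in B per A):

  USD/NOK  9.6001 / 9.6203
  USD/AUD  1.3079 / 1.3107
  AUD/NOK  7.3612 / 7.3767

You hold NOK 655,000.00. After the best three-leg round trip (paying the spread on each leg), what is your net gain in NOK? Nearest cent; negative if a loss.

Net profit: NOK 504.75

Best loop NOK → USD → AUD → NOK:
NOK 655,000.00 ÷ 9.6203 (buy USD at ask) = USD 68,085.19
USD 68,085.19 × 1.3079 (sell USD at bid) = AUD 89,048.63
AUD 89,048.63 × 7.3612 (sell AUD at bid) = NOK 655,504.75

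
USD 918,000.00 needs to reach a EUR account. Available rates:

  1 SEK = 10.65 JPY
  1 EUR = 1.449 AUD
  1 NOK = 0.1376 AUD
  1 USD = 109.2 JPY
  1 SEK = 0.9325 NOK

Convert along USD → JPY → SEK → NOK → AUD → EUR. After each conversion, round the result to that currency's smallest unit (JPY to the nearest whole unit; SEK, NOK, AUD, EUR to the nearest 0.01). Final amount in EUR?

USD 918,000.00 × 109.2 = JPY 100,245,600
JPY 100,245,600 ÷ 10.65 = SEK 9,412,732.39
SEK 9,412,732.39 × 0.9325 = NOK 8,777,372.95
NOK 8,777,372.95 × 0.1376 = AUD 1,207,766.52
AUD 1,207,766.52 ÷ 1.449 = EUR 833,517.27

EUR 833,517.27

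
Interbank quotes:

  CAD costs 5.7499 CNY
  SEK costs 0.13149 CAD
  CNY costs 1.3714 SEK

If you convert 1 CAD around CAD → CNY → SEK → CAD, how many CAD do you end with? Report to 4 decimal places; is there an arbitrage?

1.0369 (arbitrage exists)

Around CAD → CNY → SEK → CAD: 1 × 5.7499 × 1.3714 × 0.13149 = 1.036853
Product > 1; profitable direction is CAD → CNY → SEK → CAD.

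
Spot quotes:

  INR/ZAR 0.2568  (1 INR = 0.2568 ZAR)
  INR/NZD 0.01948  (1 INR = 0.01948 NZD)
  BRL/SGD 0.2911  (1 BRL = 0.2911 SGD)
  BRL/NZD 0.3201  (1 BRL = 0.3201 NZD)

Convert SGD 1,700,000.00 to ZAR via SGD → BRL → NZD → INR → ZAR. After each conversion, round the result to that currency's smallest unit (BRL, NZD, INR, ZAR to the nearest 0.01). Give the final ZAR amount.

ZAR 24,643,276.91

SGD 1,700,000.00 ÷ 0.2911 = BRL 5,839,917.55
BRL 5,839,917.55 × 0.3201 = NZD 1,869,357.61
NZD 1,869,357.61 ÷ 0.01948 = INR 95,962,916.32
INR 95,962,916.32 × 0.2568 = ZAR 24,643,276.91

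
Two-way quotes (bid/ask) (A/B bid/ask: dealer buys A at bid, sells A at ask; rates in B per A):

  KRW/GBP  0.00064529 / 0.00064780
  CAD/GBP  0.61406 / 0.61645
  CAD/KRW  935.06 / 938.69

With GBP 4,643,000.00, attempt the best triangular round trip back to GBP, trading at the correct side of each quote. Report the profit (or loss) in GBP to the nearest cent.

Net profit: GBP 45,634.26

Best loop GBP → KRW → CAD → GBP:
GBP 4,643,000.00 ÷ 0.00064780 (buy KRW at ask) = KRW 7,167,335,597
KRW 7,167,335,597 ÷ 938.69 (buy CAD at ask) = CAD 7,635,466.02
CAD 7,635,466.02 × 0.61406 (sell CAD at bid) = GBP 4,688,634.26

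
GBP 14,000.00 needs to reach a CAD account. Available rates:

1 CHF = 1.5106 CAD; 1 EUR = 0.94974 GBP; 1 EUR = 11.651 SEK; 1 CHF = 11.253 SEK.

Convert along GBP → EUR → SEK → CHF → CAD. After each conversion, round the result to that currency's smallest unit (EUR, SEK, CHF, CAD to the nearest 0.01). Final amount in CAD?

CAD 23,055.14

GBP 14,000.00 ÷ 0.94974 = EUR 14,740.88
EUR 14,740.88 × 11.651 = SEK 171,745.99
SEK 171,745.99 ÷ 11.253 = CHF 15,262.24
CHF 15,262.24 × 1.5106 = CAD 23,055.14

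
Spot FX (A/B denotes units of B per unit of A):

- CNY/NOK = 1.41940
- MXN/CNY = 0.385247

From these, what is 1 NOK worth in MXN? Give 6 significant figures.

NOK/MXN = 1.82876

1 NOK ÷ 1.41940 = 0.704523 CNY
0.704523 CNY ÷ 0.385247 = 1.82876 MXN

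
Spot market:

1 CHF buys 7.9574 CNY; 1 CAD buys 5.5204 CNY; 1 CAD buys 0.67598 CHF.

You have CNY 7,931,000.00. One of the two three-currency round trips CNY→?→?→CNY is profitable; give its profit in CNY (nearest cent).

Profitable loop is CNY → CHF → CAD → CNY:
CNY 7,931,000.00 ÷ 7.9574 = CHF 996,682.33
CHF 996,682.33 ÷ 0.67598 = CAD 1,474,425.77
CAD 1,474,425.77 × 5.5204 = CNY 8,139,420.03
Profit = CNY 8,139,420.03 − CNY 7,931,000.00

Profit: CNY 208,420.03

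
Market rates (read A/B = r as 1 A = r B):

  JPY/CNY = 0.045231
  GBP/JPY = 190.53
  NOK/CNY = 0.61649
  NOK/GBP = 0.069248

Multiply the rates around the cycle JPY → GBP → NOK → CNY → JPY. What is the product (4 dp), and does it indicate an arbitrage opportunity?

1.0330 (arbitrage exists)

Around JPY → GBP → NOK → CNY → JPY: 1 ÷ 190.53 ÷ 0.069248 × 0.61649 ÷ 0.045231 = 1.033045
Product > 1; profitable direction is JPY → GBP → NOK → CNY → JPY.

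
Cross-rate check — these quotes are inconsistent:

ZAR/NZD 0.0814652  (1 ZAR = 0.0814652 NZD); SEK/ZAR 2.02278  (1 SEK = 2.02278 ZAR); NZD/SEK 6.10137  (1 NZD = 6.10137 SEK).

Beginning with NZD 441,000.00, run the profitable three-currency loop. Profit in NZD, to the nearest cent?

Profit: NZD 2,390.85

Profitable loop is NZD → SEK → ZAR → NZD:
NZD 441,000.00 × 6.10137 = SEK 2,690,704.17
SEK 2,690,704.17 × 2.02278 = ZAR 5,442,702.58
ZAR 5,442,702.58 × 0.0814652 = NZD 443,390.85
Profit = NZD 443,390.85 − NZD 441,000.00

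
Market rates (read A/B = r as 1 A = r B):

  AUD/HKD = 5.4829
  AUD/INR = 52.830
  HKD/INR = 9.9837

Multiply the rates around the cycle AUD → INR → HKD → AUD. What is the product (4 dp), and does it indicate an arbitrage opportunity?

0.9651 (arbitrage exists)

Around AUD → INR → HKD → AUD: 1 × 52.830 ÷ 9.9837 ÷ 5.4829 = 0.965114
Product < 1; profitable direction is AUD → HKD → INR → AUD.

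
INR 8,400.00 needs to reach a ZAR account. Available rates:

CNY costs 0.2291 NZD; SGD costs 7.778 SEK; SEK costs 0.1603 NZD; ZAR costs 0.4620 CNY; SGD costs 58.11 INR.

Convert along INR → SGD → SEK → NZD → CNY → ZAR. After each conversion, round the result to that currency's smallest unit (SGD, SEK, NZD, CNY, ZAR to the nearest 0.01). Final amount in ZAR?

ZAR 1,702.79

INR 8,400.00 ÷ 58.11 = SGD 144.55
SGD 144.55 × 7.778 = SEK 1,124.31
SEK 1,124.31 × 0.1603 = NZD 180.23
NZD 180.23 ÷ 0.2291 = CNY 786.69
CNY 786.69 ÷ 0.4620 = ZAR 1,702.79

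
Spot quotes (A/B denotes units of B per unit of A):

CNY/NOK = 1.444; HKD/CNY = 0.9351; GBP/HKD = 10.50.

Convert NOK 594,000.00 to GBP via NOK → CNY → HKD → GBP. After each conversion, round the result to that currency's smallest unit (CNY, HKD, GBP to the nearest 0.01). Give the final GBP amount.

GBP 41,895.94

NOK 594,000.00 ÷ 1.444 = CNY 411,357.34
CNY 411,357.34 ÷ 0.9351 = HKD 439,907.33
HKD 439,907.33 ÷ 10.50 = GBP 41,895.94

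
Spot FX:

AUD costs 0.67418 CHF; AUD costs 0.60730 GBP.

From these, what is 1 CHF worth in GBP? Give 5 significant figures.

1 CHF ÷ 0.67418 = 1.48328 AUD
1.48328 AUD × 0.60730 = 0.900798 GBP

CHF/GBP = 0.90080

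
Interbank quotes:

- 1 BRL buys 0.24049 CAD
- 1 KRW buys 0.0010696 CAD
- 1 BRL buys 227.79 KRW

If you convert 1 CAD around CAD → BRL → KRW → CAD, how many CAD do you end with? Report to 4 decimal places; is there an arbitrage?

1.0131 (arbitrage exists)

Around CAD → BRL → KRW → CAD: 1 ÷ 0.24049 × 227.79 × 0.0010696 = 1.013116
Product > 1; profitable direction is CAD → BRL → KRW → CAD.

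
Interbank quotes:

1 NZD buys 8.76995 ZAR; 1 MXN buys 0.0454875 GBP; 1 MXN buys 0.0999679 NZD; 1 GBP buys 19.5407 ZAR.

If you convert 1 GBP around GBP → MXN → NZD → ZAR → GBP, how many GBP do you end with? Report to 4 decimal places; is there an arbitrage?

0.9863 (arbitrage exists)

Around GBP → MXN → NZD → ZAR → GBP: 1 ÷ 0.0454875 × 0.0999679 × 8.76995 ÷ 19.5407 = 0.986337
Product < 1; profitable direction is GBP → ZAR → NZD → MXN → GBP.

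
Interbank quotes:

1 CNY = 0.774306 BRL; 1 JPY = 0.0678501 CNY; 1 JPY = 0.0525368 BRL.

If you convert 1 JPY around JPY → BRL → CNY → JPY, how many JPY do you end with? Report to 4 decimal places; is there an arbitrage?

Around JPY → BRL → CNY → JPY: 1 × 0.0525368 ÷ 0.774306 ÷ 0.0678501 = 1.000001
Product ≈ 1 (deviation 0.000%, within rounding noise).

1.0000 (no arbitrage)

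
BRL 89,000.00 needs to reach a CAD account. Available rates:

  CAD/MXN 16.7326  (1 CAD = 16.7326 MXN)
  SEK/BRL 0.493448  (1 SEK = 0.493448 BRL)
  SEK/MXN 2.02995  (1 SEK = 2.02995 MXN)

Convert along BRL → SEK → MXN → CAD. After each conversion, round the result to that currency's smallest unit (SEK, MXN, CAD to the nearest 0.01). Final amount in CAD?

BRL 89,000.00 ÷ 0.493448 = SEK 180,363.48
SEK 180,363.48 × 2.02995 = MXN 366,128.85
MXN 366,128.85 ÷ 16.7326 = CAD 21,881.17

CAD 21,881.17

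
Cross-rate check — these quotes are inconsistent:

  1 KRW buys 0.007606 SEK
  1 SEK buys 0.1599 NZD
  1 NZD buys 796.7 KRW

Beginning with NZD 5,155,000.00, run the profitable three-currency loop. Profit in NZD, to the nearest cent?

Profit: NZD 165,213.58

Profitable loop is NZD → SEK → KRW → NZD:
NZD 5,155,000.00 ÷ 0.1599 = SEK 32,238,899.31
SEK 32,238,899.31 ÷ 0.007606 = KRW 4,238,614,161
KRW 4,238,614,161 ÷ 796.7 = NZD 5,320,213.58
Profit = NZD 5,320,213.58 − NZD 5,155,000.00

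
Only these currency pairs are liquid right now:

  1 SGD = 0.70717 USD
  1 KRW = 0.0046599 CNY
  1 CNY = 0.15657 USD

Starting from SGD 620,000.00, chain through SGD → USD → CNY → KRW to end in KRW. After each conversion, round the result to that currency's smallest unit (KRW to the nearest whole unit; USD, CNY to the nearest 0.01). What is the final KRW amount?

SGD 620,000.00 × 0.70717 = USD 438,445.40
USD 438,445.40 ÷ 0.15657 = CNY 2,800,315.51
CNY 2,800,315.51 ÷ 0.0046599 = KRW 600,938,971

KRW 600,938,971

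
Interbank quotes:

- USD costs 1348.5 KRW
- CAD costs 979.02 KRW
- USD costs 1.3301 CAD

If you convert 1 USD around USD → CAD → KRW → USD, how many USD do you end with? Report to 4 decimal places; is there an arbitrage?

Around USD → CAD → KRW → USD: 1 × 1.3301 × 979.02 ÷ 1348.5 = 0.965661
Product < 1; profitable direction is USD → KRW → CAD → USD.

0.9657 (arbitrage exists)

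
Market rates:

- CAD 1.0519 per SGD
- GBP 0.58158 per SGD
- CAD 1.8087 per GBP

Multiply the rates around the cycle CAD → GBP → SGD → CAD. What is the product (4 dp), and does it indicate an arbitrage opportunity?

1.0000 (no arbitrage)

Around CAD → GBP → SGD → CAD: 1 ÷ 1.8087 ÷ 0.58158 × 1.0519 = 0.999996
Product ≈ 1 (deviation 0.000%, within rounding noise).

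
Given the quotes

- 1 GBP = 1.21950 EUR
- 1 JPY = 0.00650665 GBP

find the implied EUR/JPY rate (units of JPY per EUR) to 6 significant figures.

1 EUR ÷ 1.21950 = 0.820008 GBP
0.820008 GBP ÷ 0.00650665 = 126.026 JPY

EUR/JPY = 126.026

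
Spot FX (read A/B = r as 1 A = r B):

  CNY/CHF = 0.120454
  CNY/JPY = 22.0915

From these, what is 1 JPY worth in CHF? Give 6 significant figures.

JPY/CHF = 0.00545250

1 JPY ÷ 22.0915 = 0.0452663 CNY
0.0452663 CNY × 0.120454 = 0.0054525 CHF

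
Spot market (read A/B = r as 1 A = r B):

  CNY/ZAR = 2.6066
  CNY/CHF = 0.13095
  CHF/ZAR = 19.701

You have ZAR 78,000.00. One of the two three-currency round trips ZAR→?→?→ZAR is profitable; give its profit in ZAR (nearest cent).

Profitable loop is ZAR → CHF → CNY → ZAR:
ZAR 78,000.00 ÷ 19.701 = CHF 3,959.19
CHF 3,959.19 ÷ 0.13095 = CNY 30,234.36
CNY 30,234.36 × 2.6066 = ZAR 78,808.89
Profit = ZAR 78,808.89 − ZAR 78,000.00

Profit: ZAR 808.89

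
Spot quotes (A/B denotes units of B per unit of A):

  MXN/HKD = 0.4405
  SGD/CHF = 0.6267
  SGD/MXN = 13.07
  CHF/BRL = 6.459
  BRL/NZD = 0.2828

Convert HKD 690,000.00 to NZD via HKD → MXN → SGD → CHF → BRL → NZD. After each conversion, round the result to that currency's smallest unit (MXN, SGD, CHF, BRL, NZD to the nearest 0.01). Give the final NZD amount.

HKD 690,000.00 ÷ 0.4405 = MXN 1,566,401.82
MXN 1,566,401.82 ÷ 13.07 = SGD 119,847.12
SGD 119,847.12 × 0.6267 = CHF 75,108.19
CHF 75,108.19 × 6.459 = BRL 485,123.80
BRL 485,123.80 × 0.2828 = NZD 137,193.01

NZD 137,193.01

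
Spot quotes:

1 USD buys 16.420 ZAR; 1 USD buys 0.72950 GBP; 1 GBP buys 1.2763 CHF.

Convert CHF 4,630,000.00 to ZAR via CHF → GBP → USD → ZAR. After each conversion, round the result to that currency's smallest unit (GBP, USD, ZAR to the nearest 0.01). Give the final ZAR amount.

ZAR 81,653,739.21

CHF 4,630,000.00 ÷ 1.2763 = GBP 3,627,673.74
GBP 3,627,673.74 ÷ 0.72950 = USD 4,972,822.12
USD 4,972,822.12 × 16.420 = ZAR 81,653,739.21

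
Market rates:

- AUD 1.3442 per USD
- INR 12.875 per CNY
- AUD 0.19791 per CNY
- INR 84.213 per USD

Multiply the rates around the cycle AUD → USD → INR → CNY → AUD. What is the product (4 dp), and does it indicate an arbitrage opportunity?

Around AUD → USD → INR → CNY → AUD: 1 ÷ 1.3442 × 84.213 ÷ 12.875 × 0.19791 = 0.963021
Product < 1; profitable direction is AUD → CNY → INR → USD → AUD.

0.9630 (arbitrage exists)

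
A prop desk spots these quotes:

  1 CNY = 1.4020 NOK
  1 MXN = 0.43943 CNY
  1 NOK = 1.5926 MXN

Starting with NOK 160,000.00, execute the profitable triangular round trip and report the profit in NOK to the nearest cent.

Profitable loop is NOK → CNY → MXN → NOK:
NOK 160,000.00 ÷ 1.4020 = CNY 114,122.68
CNY 114,122.68 ÷ 0.43943 = MXN 259,706.17
MXN 259,706.17 ÷ 1.5926 = NOK 163,070.56
Profit = NOK 163,070.56 − NOK 160,000.00

Profit: NOK 3,070.56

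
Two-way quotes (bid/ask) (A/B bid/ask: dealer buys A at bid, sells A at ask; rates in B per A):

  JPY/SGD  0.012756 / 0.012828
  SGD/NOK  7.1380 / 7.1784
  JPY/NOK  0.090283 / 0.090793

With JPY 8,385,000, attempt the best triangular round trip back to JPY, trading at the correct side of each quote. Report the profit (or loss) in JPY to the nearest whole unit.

Net profit: JPY 23,950

Best loop JPY → SGD → NOK → JPY:
JPY 8,385,000 × 0.012756 (sell JPY at bid) = SGD 106,959.06
SGD 106,959.06 × 7.1380 (sell SGD at bid) = NOK 763,473.77
NOK 763,473.77 ÷ 0.090793 (buy JPY at ask) = JPY 8,408,950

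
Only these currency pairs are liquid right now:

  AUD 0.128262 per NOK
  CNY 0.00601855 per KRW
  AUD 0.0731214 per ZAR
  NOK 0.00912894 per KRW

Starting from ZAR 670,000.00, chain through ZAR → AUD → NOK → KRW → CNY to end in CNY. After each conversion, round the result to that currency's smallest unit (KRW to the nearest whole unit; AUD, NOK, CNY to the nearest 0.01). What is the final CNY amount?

ZAR 670,000.00 × 0.0731214 = AUD 48,991.34
AUD 48,991.34 ÷ 0.128262 = NOK 381,963.01
NOK 381,963.01 ÷ 0.00912894 = KRW 41,840,894
KRW 41,840,894 × 0.00601855 = CNY 251,821.51

CNY 251,821.51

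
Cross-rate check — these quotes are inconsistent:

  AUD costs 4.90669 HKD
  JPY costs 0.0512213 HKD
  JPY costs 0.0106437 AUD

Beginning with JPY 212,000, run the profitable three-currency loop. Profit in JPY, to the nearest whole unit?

Profitable loop is JPY → AUD → HKD → JPY:
JPY 212,000 × 0.0106437 = AUD 2,256.46
AUD 2,256.46 × 4.90669 = HKD 11,071.77
HKD 11,071.77 ÷ 0.0512213 = JPY 216,156
Profit = JPY 216,156 − JPY 212,000

Profit: JPY 4,156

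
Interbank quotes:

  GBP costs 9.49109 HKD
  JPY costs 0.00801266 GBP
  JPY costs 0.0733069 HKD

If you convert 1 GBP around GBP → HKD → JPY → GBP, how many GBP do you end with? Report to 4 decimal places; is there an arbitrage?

1.0374 (arbitrage exists)

Around GBP → HKD → JPY → GBP: 1 × 9.49109 ÷ 0.0733069 × 0.00801266 = 1.037404
Product > 1; profitable direction is GBP → HKD → JPY → GBP.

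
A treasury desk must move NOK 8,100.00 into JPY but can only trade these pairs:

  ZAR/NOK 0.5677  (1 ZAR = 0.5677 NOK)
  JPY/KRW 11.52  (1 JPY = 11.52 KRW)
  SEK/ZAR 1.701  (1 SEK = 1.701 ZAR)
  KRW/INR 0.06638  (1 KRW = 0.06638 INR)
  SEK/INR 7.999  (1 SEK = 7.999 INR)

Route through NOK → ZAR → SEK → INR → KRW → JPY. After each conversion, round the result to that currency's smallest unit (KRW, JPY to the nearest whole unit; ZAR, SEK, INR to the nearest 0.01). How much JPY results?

JPY 87,742

NOK 8,100.00 ÷ 0.5677 = ZAR 14,268.10
ZAR 14,268.10 ÷ 1.701 = SEK 8,388.07
SEK 8,388.07 × 7.999 = INR 67,096.17
INR 67,096.17 ÷ 0.06638 = KRW 1,010,789
KRW 1,010,789 ÷ 11.52 = JPY 87,742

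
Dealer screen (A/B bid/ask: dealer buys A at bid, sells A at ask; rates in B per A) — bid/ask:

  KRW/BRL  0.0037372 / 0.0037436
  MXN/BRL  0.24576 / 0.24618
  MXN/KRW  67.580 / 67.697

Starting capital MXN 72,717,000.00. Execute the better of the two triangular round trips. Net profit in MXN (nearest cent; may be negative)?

Best loop MXN → KRW → BRL → MXN:
MXN 72,717,000.00 × 67.580 (sell MXN at bid) = KRW 4,914,214,860
KRW 4,914,214,860 × 0.0037372 (sell KRW at bid) = BRL 18,365,403.77
BRL 18,365,403.77 ÷ 0.24618 (buy MXN at ask) = MXN 74,601,526.42

Net profit: MXN 1,884,526.42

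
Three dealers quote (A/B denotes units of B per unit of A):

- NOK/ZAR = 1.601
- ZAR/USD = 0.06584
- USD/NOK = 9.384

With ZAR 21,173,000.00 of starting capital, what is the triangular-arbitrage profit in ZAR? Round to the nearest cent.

Profitable loop is ZAR → NOK → USD → ZAR:
ZAR 21,173,000.00 ÷ 1.601 = NOK 13,224,859.46
NOK 13,224,859.46 ÷ 9.384 = USD 1,409,298.75
USD 1,409,298.75 ÷ 0.06584 = ZAR 21,404,902.02
Profit = ZAR 21,404,902.02 − ZAR 21,173,000.00

Profit: ZAR 231,902.02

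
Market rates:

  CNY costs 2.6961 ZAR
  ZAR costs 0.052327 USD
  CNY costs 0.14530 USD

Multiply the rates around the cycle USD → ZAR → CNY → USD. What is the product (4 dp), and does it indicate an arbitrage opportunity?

Around USD → ZAR → CNY → USD: 1 ÷ 0.052327 ÷ 2.6961 × 0.14530 = 1.029921
Product > 1; profitable direction is USD → ZAR → CNY → USD.

1.0299 (arbitrage exists)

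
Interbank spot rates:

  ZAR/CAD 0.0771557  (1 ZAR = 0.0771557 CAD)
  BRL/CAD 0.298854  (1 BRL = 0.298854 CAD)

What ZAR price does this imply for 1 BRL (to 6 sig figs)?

BRL/ZAR = 3.87339

1 BRL × 0.298854 = 0.298854 CAD
0.298854 CAD ÷ 0.0771557 = 3.87339 ZAR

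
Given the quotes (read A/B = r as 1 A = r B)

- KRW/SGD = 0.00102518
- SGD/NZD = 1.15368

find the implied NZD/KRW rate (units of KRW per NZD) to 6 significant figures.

NZD/KRW = 845.502

1 NZD ÷ 1.15368 = 0.866791 SGD
0.866791 SGD ÷ 0.00102518 = 845.502 KRW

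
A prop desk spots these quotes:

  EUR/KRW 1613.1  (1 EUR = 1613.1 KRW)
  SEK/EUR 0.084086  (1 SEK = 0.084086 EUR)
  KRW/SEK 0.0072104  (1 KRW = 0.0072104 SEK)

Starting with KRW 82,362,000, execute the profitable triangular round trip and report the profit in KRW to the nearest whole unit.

Profit: KRW 1,851,660

Profitable loop is KRW → EUR → SEK → KRW:
KRW 82,362,000 ÷ 1613.1 = EUR 51,058.21
EUR 51,058.21 ÷ 0.084086 = SEK 607,214.17
SEK 607,214.17 ÷ 0.0072104 = KRW 84,213,660
Profit = KRW 84,213,660 − KRW 82,362,000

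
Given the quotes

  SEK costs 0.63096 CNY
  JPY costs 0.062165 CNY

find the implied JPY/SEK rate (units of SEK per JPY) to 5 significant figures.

JPY/SEK = 0.098524

1 JPY × 0.062165 = 0.062165 CNY
0.062165 CNY ÷ 0.63096 = 0.0985245 SEK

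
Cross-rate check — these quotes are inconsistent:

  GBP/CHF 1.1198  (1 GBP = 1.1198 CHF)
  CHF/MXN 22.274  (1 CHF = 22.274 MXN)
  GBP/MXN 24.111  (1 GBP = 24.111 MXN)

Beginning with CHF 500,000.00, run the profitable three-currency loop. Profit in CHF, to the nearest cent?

Profitable loop is CHF → MXN → GBP → CHF:
CHF 500,000.00 × 22.274 = MXN 11,137,000.00
MXN 11,137,000.00 ÷ 24.111 = GBP 461,905.35
GBP 461,905.35 × 1.1198 = CHF 517,241.62
Profit = CHF 517,241.62 − CHF 500,000.00

Profit: CHF 17,241.62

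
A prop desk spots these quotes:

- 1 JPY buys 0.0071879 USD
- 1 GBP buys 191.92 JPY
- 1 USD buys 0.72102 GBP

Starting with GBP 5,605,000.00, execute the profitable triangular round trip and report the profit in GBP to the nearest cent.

Profit: GBP 30,157.31

Profitable loop is GBP → USD → JPY → GBP:
GBP 5,605,000.00 ÷ 0.72102 = USD 7,773,709.47
USD 7,773,709.47 ÷ 0.0071879 = JPY 1,081,499,390
JPY 1,081,499,390 ÷ 191.92 = GBP 5,635,157.31
Profit = GBP 5,635,157.31 − GBP 5,605,000.00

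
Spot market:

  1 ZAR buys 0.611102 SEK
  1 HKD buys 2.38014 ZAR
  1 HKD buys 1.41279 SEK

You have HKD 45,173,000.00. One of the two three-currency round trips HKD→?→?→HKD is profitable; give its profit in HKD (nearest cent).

Profitable loop is HKD → ZAR → SEK → HKD:
HKD 45,173,000.00 × 2.38014 = ZAR 107,518,064.22
ZAR 107,518,064.22 × 0.611102 = SEK 65,704,504.08
SEK 65,704,504.08 ÷ 1.41279 = HKD 46,506,914.74
Profit = HKD 46,506,914.74 − HKD 45,173,000.00

Profit: HKD 1,333,914.74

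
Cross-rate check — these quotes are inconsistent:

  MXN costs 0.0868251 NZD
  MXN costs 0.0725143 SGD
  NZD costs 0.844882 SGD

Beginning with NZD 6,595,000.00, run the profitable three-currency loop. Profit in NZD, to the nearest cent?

Profit: NZD 76,638.26

Profitable loop is NZD → SGD → MXN → NZD:
NZD 6,595,000.00 × 0.844882 = SGD 5,571,996.79
SGD 5,571,996.79 ÷ 0.0725143 = MXN 76,839,972.12
MXN 76,839,972.12 × 0.0868251 = NZD 6,671,638.26
Profit = NZD 6,671,638.26 − NZD 6,595,000.00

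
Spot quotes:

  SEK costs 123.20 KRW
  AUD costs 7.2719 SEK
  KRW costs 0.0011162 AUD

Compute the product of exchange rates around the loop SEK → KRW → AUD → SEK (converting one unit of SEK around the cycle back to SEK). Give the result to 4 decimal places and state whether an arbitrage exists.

1.0000 (no arbitrage)

Around SEK → KRW → AUD → SEK: 1 × 123.20 × 0.0011162 × 7.2719 = 1.000001
Product ≈ 1 (deviation 0.000%, within rounding noise).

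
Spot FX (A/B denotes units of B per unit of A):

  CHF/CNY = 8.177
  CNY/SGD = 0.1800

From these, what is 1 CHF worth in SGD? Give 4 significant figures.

1 CHF × 8.177 = 8.177 CNY
8.177 CNY × 0.1800 = 1.47186 SGD

CHF/SGD = 1.472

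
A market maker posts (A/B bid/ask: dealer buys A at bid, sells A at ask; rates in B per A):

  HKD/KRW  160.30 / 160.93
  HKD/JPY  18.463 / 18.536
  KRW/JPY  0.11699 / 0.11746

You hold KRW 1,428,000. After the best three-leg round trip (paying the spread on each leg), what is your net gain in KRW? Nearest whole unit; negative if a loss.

Net profit: KRW 16,756

Best loop KRW → JPY → HKD → KRW:
KRW 1,428,000 × 0.11699 (sell KRW at bid) = JPY 167,062
JPY 167,062 ÷ 18.536 (buy HKD at ask) = HKD 9,012.82
HKD 9,012.82 × 160.30 (sell HKD at bid) = KRW 1,444,756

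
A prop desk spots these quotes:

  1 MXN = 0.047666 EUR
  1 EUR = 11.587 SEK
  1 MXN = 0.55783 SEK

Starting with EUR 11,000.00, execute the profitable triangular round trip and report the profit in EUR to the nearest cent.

Profitable loop is EUR → MXN → SEK → EUR:
EUR 11,000.00 ÷ 0.047666 = MXN 230,772.46
MXN 230,772.46 × 0.55783 = SEK 128,731.80
SEK 128,731.80 ÷ 11.587 = EUR 11,110.02
Profit = EUR 11,110.02 − EUR 11,000.00

Profit: EUR 110.02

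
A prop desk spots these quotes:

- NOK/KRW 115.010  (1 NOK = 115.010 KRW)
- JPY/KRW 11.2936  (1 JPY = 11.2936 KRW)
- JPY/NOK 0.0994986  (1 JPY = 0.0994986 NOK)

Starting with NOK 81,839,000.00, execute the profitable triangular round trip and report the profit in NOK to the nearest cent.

Profitable loop is NOK → KRW → JPY → NOK:
NOK 81,839,000.00 × 115.010 = KRW 9,412,303,390
KRW 9,412,303,390 ÷ 11.2936 = JPY 833,419,228
JPY 833,419,228 × 0.0994986 = NOK 82,924,046.37
Profit = NOK 82,924,046.37 − NOK 81,839,000.00

Profit: NOK 1,085,046.37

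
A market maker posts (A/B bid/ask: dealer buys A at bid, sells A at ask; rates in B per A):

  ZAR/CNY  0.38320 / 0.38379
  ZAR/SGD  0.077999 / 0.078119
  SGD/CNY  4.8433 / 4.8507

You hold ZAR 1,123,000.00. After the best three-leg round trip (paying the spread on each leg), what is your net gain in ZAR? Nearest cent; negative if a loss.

Best loop ZAR → CNY → SGD → ZAR:
ZAR 1,123,000.00 × 0.38320 (sell ZAR at bid) = CNY 430,333.60
CNY 430,333.60 ÷ 4.8507 (buy SGD at ask) = SGD 88,715.77
SGD 88,715.77 ÷ 0.078119 (buy ZAR at ask) = ZAR 1,135,649.11

Net profit: ZAR 12,649.11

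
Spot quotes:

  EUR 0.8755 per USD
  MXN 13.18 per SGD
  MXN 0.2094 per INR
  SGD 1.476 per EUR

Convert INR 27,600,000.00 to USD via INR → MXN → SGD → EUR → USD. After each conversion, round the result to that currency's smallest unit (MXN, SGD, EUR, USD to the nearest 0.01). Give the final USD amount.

INR 27,600,000.00 × 0.2094 = MXN 5,779,440.00
MXN 5,779,440.00 ÷ 13.18 = SGD 438,500.76
SGD 438,500.76 ÷ 1.476 = EUR 297,087.24
EUR 297,087.24 ÷ 0.8755 = USD 339,334.37

USD 339,334.37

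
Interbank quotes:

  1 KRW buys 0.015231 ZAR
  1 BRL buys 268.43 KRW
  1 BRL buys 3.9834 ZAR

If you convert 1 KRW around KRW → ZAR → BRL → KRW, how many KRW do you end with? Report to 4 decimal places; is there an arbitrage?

Around KRW → ZAR → BRL → KRW: 1 × 0.015231 ÷ 3.9834 × 268.43 = 1.026374
Product > 1; profitable direction is KRW → ZAR → BRL → KRW.

1.0264 (arbitrage exists)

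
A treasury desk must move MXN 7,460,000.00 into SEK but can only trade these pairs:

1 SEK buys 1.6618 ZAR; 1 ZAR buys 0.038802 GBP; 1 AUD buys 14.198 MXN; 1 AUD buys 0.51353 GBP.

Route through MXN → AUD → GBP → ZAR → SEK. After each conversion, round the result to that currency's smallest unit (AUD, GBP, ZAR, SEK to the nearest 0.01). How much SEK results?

MXN 7,460,000.00 ÷ 14.198 = AUD 525,426.12
AUD 525,426.12 × 0.51353 = GBP 269,822.08
GBP 269,822.08 ÷ 0.038802 = ZAR 6,953,818.88
ZAR 6,953,818.88 ÷ 1.6618 = SEK 4,184,510.10

SEK 4,184,510.10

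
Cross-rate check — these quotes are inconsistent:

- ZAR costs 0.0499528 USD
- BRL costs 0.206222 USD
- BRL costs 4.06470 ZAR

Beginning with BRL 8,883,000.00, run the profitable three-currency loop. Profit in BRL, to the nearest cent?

Profit: BRL 139,072.70

Profitable loop is BRL → USD → ZAR → BRL:
BRL 8,883,000.00 × 0.206222 = USD 1,831,870.03
USD 1,831,870.03 ÷ 0.0499528 = ZAR 36,672,018.91
ZAR 36,672,018.91 ÷ 4.06470 = BRL 9,022,072.70
Profit = BRL 9,022,072.70 − BRL 8,883,000.00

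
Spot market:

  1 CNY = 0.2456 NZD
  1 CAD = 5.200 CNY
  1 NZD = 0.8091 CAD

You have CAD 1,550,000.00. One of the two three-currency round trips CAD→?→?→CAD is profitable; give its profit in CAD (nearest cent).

Profitable loop is CAD → CNY → NZD → CAD:
CAD 1,550,000.00 × 5.200 = CNY 8,060,000.00
CNY 8,060,000.00 × 0.2456 = NZD 1,979,536.00
NZD 1,979,536.00 × 0.8091 = CAD 1,601,642.58
Profit = CAD 1,601,642.58 − CAD 1,550,000.00

Profit: CAD 51,642.58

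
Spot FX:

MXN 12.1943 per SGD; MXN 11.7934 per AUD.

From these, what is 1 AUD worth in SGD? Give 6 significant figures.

AUD/SGD = 0.967124

1 AUD × 11.7934 = 11.7934 MXN
11.7934 MXN ÷ 12.1943 = 0.967124 SGD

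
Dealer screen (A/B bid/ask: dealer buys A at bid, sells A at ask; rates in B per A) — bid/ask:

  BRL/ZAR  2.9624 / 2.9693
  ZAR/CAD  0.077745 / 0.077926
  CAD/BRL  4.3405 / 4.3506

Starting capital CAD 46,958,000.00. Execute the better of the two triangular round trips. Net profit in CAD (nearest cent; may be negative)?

Net result: CAD -15,575.23 (no profitable arbitrage after spreads)

Best loop CAD → BRL → ZAR → CAD:
CAD 46,958,000.00 × 4.3405 (sell CAD at bid) = BRL 203,821,199.00
BRL 203,821,199.00 × 2.9624 (sell BRL at bid) = ZAR 603,799,919.92
ZAR 603,799,919.92 × 0.077745 (sell ZAR at bid) = CAD 46,942,424.77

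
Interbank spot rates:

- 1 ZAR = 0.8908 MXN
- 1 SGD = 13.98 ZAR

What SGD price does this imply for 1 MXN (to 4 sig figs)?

MXN/SGD = 0.08030

1 MXN ÷ 0.8908 = 1.12259 ZAR
1.12259 ZAR ÷ 13.98 = 0.0802995 SGD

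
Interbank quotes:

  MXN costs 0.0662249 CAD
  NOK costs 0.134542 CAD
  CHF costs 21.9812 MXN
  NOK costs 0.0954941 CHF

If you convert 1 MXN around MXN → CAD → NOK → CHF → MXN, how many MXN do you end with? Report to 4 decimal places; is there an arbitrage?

1.0332 (arbitrage exists)

Around MXN → CAD → NOK → CHF → MXN: 1 × 0.0662249 ÷ 0.134542 × 0.0954941 × 21.9812 = 1.033217
Product > 1; profitable direction is MXN → CAD → NOK → CHF → MXN.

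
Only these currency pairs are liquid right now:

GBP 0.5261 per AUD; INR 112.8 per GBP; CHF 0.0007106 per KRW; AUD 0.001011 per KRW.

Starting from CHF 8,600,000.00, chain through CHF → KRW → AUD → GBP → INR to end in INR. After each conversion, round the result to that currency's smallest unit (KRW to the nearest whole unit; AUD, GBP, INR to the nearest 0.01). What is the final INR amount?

INR 726,108,975.77

CHF 8,600,000.00 ÷ 0.0007106 = KRW 12,102,448,635
KRW 12,102,448,635 × 0.001011 = AUD 12,235,575.57
AUD 12,235,575.57 × 0.5261 = GBP 6,437,136.31
GBP 6,437,136.31 × 112.8 = INR 726,108,975.77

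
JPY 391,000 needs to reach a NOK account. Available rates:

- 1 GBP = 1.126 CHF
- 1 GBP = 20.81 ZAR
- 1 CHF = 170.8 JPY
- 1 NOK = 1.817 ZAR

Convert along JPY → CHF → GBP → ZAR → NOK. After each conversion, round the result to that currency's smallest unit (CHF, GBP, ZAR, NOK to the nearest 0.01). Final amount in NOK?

JPY 391,000 ÷ 170.8 = CHF 2,289.23
CHF 2,289.23 ÷ 1.126 = GBP 2,033.06
GBP 2,033.06 × 20.81 = ZAR 42,307.98
ZAR 42,307.98 ÷ 1.817 = NOK 23,284.52

NOK 23,284.52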